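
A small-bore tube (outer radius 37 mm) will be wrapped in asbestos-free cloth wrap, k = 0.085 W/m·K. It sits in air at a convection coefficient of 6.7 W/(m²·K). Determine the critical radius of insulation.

r_cr ≈ 12.7 mm

For a cylinder r_cr = k/h = 0.085/6.7
r_cr = 12.7 mm; since the bare radius (37 mm) is above r_cr, any added insulation will reduce heat loss.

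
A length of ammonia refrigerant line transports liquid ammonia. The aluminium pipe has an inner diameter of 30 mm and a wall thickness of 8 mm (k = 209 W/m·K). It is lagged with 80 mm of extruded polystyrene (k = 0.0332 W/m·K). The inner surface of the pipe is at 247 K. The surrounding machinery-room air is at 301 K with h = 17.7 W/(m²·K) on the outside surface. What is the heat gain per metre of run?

Treating each annulus and film as a series resistance:
R_aluminium pipe wall = ln(23/15)/(2π×209×1) = 3.255×10^-4 K/W
R_extruded polystyrene = ln(103/23)/(2π×0.0332×1) = 7.187 K/W
R_outer film = 1/(h_o·2πr_oL) = 1/(17.7×2π×0.103×1) = 0.0873 K/W
R_total = 7.275 K/W
Q = ΔT/R_total = 54/7.275

q′ ≈ 7.42 W/m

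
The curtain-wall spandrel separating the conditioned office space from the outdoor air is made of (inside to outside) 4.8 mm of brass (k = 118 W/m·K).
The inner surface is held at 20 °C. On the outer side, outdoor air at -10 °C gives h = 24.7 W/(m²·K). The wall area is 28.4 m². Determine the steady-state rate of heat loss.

Series thermal resistances:
R_brass = L/(kA) = 0.0048/(118×28.4) = 1.432×10^-6 K/W
R_outer film = 1/(h_o·A) = 1/(24.7×28.4) = 0.001426 K/W
R_total = 0.001427 K/W
Q = ΔT / R_total = 30 / 0.001427

Q ≈ 21000 W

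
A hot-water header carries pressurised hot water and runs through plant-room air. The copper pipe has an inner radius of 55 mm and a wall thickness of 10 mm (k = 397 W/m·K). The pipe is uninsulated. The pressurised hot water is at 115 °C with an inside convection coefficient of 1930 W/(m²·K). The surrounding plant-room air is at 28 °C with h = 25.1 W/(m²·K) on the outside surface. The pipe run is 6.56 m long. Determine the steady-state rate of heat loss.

For a radial system each layer contributes R = ln(r_out/r_in)/(2πkL); films add R = 1/(hA).
R_inner film = 1/(h_i·2πr₁L) = 1/(1930×2π×0.055×6.56) = 2.286×10^-4 K/W
R_copper pipe wall = ln(65/55)/(2π×397×6.56) = 1.021×10^-5 K/W
R_outer film = 1/(h_o·2πr_oL) = 1/(25.1×2π×0.065×6.56) = 0.01487 K/W
R_total = 0.01511 K/W
Q = ΔT/R_total = 87/0.01511

Q ≈ 5760 W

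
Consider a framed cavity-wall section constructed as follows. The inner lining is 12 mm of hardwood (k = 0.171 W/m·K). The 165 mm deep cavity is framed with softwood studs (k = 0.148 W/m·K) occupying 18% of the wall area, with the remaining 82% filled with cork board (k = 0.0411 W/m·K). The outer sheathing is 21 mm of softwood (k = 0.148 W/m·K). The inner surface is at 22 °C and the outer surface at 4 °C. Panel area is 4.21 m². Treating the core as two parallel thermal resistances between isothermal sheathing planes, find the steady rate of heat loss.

Sheathing layers in series; stud and cavity paths in parallel between them.
R_inner = 0.012/(0.171×4.21) = 0.01667 K/W
R_stud  = 0.165/(0.148×0.18×4.21) = 1.471 K/W
R_cav   = 0.165/(0.0411×0.82×4.21) = 1.163 K/W
1/R_core = 1/R_stud + 1/R_cav → R_core = 0.6495 K/W
R_outer = 0.021/(0.148×4.21) = 0.0337 K/W
R_total = 0.6999 K/W
Q = ΔT/R_total = 18/0.6999

Q ≈ 25.7 W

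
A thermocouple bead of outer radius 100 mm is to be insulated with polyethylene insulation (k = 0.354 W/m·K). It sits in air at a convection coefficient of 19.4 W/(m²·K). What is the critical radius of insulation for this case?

For a sphere r_cr = 2k/h = 2×0.354/19.4
r_cr = 36.5 mm; since the bare radius (100 mm) is above r_cr, any added insulation will reduce heat loss.

r_cr ≈ 36.5 mm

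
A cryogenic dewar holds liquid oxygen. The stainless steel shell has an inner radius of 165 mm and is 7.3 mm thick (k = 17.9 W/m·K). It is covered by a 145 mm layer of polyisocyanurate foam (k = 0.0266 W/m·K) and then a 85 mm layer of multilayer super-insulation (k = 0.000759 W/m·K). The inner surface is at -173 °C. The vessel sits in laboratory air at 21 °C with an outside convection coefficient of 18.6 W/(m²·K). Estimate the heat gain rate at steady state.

Q ≈ 2.49 W

Spherical conduction: R = (1/r_in − 1/r_out)/(4πk) per layer; series-sum.
R_stainless steel shell = (1/0.165 − 1/0.1723)/(4π×17.9) = 0.001142 K/W
R_polyisocyanurate foam = (1/0.1723 − 1/0.3173)/(4π×0.0266) = 7.935 K/W
R_multilayer super-insulation = (1/0.3173 − 1/0.4023)/(4π×0.000759) = 69.81 K/W
R_outer film = 1/(h·4πr_o²) = 1/(18.6×4π×0.4023²) = 0.02643 K/W
R_total = 77.78 K/W
Q = ΔT/R_total = 194/77.78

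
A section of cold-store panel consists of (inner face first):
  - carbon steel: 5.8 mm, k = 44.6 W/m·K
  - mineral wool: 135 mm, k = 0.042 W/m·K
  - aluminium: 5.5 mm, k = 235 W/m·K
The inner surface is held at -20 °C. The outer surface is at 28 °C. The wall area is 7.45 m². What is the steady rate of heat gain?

Q ≈ 111 W

Using the resistance-network approach (series):
R_carbon steel = L/(kA) = 0.0058/(44.6×7.45) = 1.746×10^-5 K/W
R_mineral wool = L/(kA) = 0.135/(0.042×7.45) = 0.4314 K/W
R_aluminium = L/(kA) = 0.0055/(235×7.45) = 3.142×10^-6 K/W
R_total = 0.4315 K/W
Q = ΔT / R_total = 48 / 0.4315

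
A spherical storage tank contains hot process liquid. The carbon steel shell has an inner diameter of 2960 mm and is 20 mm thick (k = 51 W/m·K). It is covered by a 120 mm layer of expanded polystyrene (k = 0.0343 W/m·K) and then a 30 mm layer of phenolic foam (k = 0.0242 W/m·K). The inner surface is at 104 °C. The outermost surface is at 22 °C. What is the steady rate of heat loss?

For a spherical shell R = (1/r₁ − 1/r₂)/(4πk); film R = 1/(h·4πr²). In series:
R_carbon steel shell = (1/1.48 − 1/1.5)/(4π×51) = 1.406×10^-5 K/W
R_expanded polystyrene = (1/1.5 − 1/1.62)/(4π×0.0343) = 0.1146 K/W
R_phenolic foam = (1/1.62 − 1/1.65)/(4π×0.0242) = 0.03691 K/W
R_total = 0.1515 K/W
Q = ΔT/R_total = 82/0.1515

Q ≈ 541 W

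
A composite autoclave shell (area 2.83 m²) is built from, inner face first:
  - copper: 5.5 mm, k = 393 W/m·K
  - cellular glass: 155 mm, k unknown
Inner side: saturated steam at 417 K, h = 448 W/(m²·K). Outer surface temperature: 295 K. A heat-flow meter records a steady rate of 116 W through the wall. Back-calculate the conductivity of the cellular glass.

k ≈ 0.0521 W/(m·K)

Model the wall as resistances in series:
R_inner film = 1/(h_i·A) = 1/(448×2.83) = 7.887×10^-4 K/W
R_copper = L/(kA) = 0.0055/(393×2.83) = 4.945×10^-6 K/W
Sum of known resistances R_other = 7.937×10^-4 K/W
Total R = ΔT/Q = 122/116 = 1.052 K/W
R_cellular glass = R_total − R_other = 1.051 K/W
k = L/(R·A) = 0.155/(1.051×2.83)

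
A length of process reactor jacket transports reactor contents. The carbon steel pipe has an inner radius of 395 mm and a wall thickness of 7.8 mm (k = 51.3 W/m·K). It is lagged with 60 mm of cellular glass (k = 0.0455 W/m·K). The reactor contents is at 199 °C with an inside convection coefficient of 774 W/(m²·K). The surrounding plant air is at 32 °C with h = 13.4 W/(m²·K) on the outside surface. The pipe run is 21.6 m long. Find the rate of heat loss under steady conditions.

For a radial system each layer contributes R = ln(r_out/r_in)/(2πkL); films add R = 1/(hA).
R_inner film = 1/(h_i·2πr₁L) = 1/(774×2π×0.395×21.6) = 2.41×10^-5 K/W
R_carbon steel pipe wall = ln(402.8/395)/(2π×51.3×21.6) = 2.809×10^-6 K/W
R_cellular glass = ln(462.8/402.8)/(2π×0.0455×21.6) = 0.02249 K/W
R_outer film = 1/(h_o·2πr_oL) = 1/(13.4×2π×0.4628×21.6) = 0.001188 K/W
R_total = 0.0237 K/W
Q = ΔT/R_total = 167/0.0237

Q ≈ 7050 W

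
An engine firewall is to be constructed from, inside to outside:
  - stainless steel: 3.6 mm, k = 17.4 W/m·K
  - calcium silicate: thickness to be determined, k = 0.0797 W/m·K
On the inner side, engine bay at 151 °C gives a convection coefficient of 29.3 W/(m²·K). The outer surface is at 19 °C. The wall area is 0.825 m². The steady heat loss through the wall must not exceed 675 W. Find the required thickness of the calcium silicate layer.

L ≈ 10.1 mm

Treating each layer as a thermal resistance in series:
R_inner film = 1/(h_i·A) = 1/(29.3×0.825) = 0.04137 K/W
R_stainless steel = L/(kA) = 0.0036/(17.4×0.825) = 2.508×10^-4 K/W
Sum of the known resistances R_other = 0.04162 K/W
Required total resistance R_tot = ΔT/Q_allow = 132/675 = 0.1956 K/W
R_calcium silicate = R_tot − R_other = 0.1539 K/W
L = R·k·A = 0.1539×0.0797×0.825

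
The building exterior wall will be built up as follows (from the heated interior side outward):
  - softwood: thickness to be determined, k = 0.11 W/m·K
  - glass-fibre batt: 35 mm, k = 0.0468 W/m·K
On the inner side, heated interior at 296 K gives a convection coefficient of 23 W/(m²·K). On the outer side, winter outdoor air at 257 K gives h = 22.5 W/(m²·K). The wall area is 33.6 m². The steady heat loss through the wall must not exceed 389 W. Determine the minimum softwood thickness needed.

Thermal resistances in series:
R_inner film = 1/(h_i·A) = 1/(23×33.6) = 0.001294 K/W
R_glass-fibre batt = L/(kA) = 0.035/(0.0468×33.6) = 0.02226 K/W
R_outer film = 1/(h_o·A) = 1/(22.5×33.6) = 0.001323 K/W
Sum of the known resistances R_other = 0.02487 K/W
Required total resistance R_tot = ΔT/Q_allow = 39/389 = 0.1003 K/W
R_softwood = R_tot − R_other = 0.07538 K/W
L = R·k·A = 0.07538×0.11×33.6

L ≈ 279 mm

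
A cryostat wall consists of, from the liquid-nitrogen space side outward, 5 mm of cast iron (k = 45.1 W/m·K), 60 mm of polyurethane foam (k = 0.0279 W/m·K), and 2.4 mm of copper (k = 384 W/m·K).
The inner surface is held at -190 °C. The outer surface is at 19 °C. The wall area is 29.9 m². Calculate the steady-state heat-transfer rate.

Q ≈ 2910 W

Thermal resistances in series:
R_cast iron = L/(kA) = 0.005/(45.1×29.9) = 3.708×10^-6 K/W
R_polyurethane foam = L/(kA) = 0.06/(0.0279×29.9) = 0.07192 K/W
R_copper = L/(kA) = 0.0024/(384×29.9) = 2.09×10^-7 K/W
R_total = 0.07193 K/W
Q = ΔT / R_total = 209 / 0.07193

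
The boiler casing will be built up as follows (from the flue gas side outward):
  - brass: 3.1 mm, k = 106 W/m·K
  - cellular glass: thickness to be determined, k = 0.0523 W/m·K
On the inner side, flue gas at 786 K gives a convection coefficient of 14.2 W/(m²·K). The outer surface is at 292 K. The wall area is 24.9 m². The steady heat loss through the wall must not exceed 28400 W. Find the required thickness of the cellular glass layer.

Series thermal resistances:
R_inner film = 1/(h_i·A) = 1/(14.2×24.9) = 0.002828 K/W
R_brass = L/(kA) = 0.0031/(106×24.9) = 1.175×10^-6 K/W
Sum of the known resistances R_other = 0.002829 K/W
Required total resistance R_tot = ΔT/Q_allow = 494/28400 = 0.01739 K/W
R_cellular glass = R_tot − R_other = 0.01456 K/W
L = R·k·A = 0.01456×0.0523×24.9

L ≈ 19 mm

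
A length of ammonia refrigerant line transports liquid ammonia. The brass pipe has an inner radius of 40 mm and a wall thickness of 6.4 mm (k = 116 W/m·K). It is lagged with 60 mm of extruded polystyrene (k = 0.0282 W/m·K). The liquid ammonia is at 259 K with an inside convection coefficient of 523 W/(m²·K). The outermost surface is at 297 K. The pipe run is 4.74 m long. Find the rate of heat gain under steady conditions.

Radial resistances (cylindrical: R_cond = ln(r_o/r_i)/(2πkL), R_conv = 1/(h·2πrL)):
R_inner film = 1/(h_i·2πr₁L) = 1/(523×2π×0.04×4.74) = 0.001605 K/W
R_brass pipe wall = ln(46.4/40)/(2π×116×4.74) = 4.296×10^-5 K/W
R_extruded polystyrene = ln(106.4/46.4)/(2π×0.0282×4.74) = 0.9881 K/W
R_total = 0.9898 K/W
Q = ΔT/R_total = 38/0.9898

Q ≈ 38.4 W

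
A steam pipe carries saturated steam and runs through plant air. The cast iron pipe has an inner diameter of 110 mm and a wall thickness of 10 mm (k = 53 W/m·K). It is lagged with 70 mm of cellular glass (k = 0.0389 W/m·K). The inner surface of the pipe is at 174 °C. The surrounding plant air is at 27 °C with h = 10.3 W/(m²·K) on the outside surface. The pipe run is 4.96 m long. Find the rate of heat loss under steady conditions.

Treating each annulus and film as a series resistance:
R_cast iron pipe wall = ln(65/55)/(2π×53×4.96) = 1.011×10^-4 K/W
R_cellular glass = ln(135/65)/(2π×0.0389×4.96) = 0.6029 K/W
R_outer film = 1/(h_o·2πr_oL) = 1/(10.3×2π×0.135×4.96) = 0.02308 K/W
R_total = 0.6261 K/W
Q = ΔT/R_total = 147/0.6261

Q ≈ 235 W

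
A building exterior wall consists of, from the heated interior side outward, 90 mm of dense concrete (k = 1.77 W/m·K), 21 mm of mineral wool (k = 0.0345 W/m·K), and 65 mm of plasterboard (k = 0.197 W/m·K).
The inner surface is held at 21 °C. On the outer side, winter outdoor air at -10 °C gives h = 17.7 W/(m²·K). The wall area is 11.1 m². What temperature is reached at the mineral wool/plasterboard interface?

T ≈ 1.45 °C

Thermal resistances in series:
R_dense concrete = L/(kA) = 0.09/(1.77×11.1) = 0.004581 K/W
R_mineral wool = L/(kA) = 0.021/(0.0345×11.1) = 0.05484 K/W
R_plasterboard = L/(kA) = 0.065/(0.197×11.1) = 0.02973 K/W
R_outer film = 1/(h_o·A) = 1/(17.7×11.1) = 0.00509 K/W
R_total = 0.09423 K/W;  Q = ΔT/R_total = 31/0.09423 = 329 W
T_interface = T_inner − Q·ΣR(inner→interface) = 21 − 329×0.05942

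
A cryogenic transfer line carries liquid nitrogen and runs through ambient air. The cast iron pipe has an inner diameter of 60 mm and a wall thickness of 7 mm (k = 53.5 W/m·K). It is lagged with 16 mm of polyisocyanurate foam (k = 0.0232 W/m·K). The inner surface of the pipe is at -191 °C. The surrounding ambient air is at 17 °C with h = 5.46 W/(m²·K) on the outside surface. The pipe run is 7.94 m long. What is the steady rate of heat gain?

Q ≈ 548 W

Cylindrical conduction, so R = ln(r₂/r₁)/(2πkL) per layer, in series:
R_cast iron pipe wall = ln(37/30)/(2π×53.5×7.94) = 7.858×10^-5 K/W
R_polyisocyanurate foam = ln(53/37)/(2π×0.0232×7.94) = 0.3105 K/W
R_outer film = 1/(h_o·2πr_oL) = 1/(5.46×2π×0.053×7.94) = 0.06927 K/W
R_total = 0.3798 K/W
Q = ΔT/R_total = 208/0.3798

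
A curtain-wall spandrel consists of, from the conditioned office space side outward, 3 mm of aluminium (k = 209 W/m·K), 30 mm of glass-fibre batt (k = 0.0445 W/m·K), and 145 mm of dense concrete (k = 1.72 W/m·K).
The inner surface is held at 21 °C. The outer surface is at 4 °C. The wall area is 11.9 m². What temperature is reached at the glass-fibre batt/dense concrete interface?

Treating each layer as a thermal resistance in series:
R_aluminium = L/(kA) = 0.003/(209×11.9) = 1.206×10^-6 K/W
R_glass-fibre batt = L/(kA) = 0.03/(0.0445×11.9) = 0.05665 K/W
R_dense concrete = L/(kA) = 0.145/(1.72×11.9) = 0.007084 K/W
R_total = 0.06374 K/W;  Q = ΔT/R_total = 17/0.06374 = 266.7 W
T_interface = T_inner − Q·ΣR(inner→interface) = 21 − 267×0.05665

T ≈ 5.89 °C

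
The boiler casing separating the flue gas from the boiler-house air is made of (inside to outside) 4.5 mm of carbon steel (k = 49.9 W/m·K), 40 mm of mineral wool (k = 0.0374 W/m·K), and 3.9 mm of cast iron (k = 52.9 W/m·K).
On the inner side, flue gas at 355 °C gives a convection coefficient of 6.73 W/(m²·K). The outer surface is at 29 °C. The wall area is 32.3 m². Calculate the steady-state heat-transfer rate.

Q ≈ 8640 W

Thermal resistances in series:
R_inner film = 1/(h_i·A) = 1/(6.73×32.3) = 0.0046 K/W
R_carbon steel = L/(kA) = 0.0045/(49.9×32.3) = 2.792×10^-6 K/W
R_mineral wool = L/(kA) = 0.04/(0.0374×32.3) = 0.03311 K/W
R_cast iron = L/(kA) = 0.0039/(52.9×32.3) = 2.282×10^-6 K/W
R_total = 0.03772 K/W
Q = ΔT / R_total = 326 / 0.03772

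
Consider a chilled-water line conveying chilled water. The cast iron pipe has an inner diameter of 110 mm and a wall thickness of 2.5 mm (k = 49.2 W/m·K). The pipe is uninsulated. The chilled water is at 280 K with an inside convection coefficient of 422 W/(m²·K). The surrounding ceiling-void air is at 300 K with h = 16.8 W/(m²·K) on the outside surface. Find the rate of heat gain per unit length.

q′ ≈ 116 W/m

Radial resistances (cylindrical: R_cond = ln(r_o/r_i)/(2πkL), R_conv = 1/(h·2πrL)):
R_inner film = 1/(h_i·2πr₁L) = 1/(422×2π×0.055×1) = 0.006857 K/W
R_cast iron pipe wall = ln(57.5/55)/(2π×49.2×1) = 1.438×10^-4 K/W
R_outer film = 1/(h_o·2πr_oL) = 1/(16.8×2π×0.0575×1) = 0.1648 K/W
R_total = 0.1718 K/W
Q = ΔT/R_total = 20/0.1718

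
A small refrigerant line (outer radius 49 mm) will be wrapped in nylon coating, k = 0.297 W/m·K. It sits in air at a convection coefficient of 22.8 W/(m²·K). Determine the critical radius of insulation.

r_cr ≈ 13 mm

For a cylinder r_cr = k/h = 0.297/22.8
r_cr = 13 mm; since the bare radius (49 mm) is above r_cr, any added insulation will reduce heat loss.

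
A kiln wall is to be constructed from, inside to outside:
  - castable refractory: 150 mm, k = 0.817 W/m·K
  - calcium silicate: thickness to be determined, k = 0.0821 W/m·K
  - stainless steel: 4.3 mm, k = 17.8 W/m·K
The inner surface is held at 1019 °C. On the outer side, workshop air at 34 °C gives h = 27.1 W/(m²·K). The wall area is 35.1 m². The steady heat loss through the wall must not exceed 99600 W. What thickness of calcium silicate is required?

L ≈ 10.4 mm

Model the wall as resistances in series:
R_castable refractory = L/(kA) = 0.15/(0.817×35.1) = 0.005231 K/W
R_stainless steel = L/(kA) = 0.0043/(17.8×35.1) = 6.882×10^-6 K/W
R_outer film = 1/(h_o·A) = 1/(27.1×35.1) = 0.001051 K/W
Sum of the known resistances R_other = 0.006289 K/W
Required total resistance R_tot = ΔT/Q_allow = 985/99600 = 0.00989 K/W
R_calcium silicate = R_tot − R_other = 0.003601 K/W
L = R·k·A = 0.003601×0.0821×35.1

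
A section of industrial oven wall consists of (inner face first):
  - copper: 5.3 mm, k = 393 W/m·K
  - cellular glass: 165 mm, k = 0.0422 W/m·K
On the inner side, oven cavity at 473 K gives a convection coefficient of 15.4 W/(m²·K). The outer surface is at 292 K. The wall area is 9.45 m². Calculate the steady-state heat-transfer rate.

Q ≈ 430 W

Model the wall as resistances in series:
R_inner film = 1/(h_i·A) = 1/(15.4×9.45) = 0.006871 K/W
R_copper = L/(kA) = 0.0053/(393×9.45) = 1.427×10^-6 K/W
R_cellular glass = L/(kA) = 0.165/(0.0422×9.45) = 0.4138 K/W
R_total = 0.4206 K/W
Q = ΔT / R_total = 181 / 0.4206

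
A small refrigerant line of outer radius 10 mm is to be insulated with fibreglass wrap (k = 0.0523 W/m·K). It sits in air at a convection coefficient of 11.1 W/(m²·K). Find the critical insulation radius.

For a cylinder r_cr = k/h = 0.0523/11.1
r_cr = 4.71 mm; since the bare radius (10 mm) is above r_cr, any added insulation will reduce heat loss.

r_cr ≈ 4.71 mm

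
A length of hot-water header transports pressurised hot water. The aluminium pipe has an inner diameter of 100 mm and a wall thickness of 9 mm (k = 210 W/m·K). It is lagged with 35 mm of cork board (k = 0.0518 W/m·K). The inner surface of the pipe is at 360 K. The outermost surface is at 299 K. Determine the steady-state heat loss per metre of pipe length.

For a radial system each layer contributes R = ln(r_out/r_in)/(2πkL); films add R = 1/(hA).
R_aluminium pipe wall = ln(59/50)/(2π×210×1) = 1.254×10^-4 K/W
R_cork board = ln(94/59)/(2π×0.0518×1) = 1.431 K/W
R_total = 1.431 K/W
Q = ΔT/R_total = 61/1.431

q′ ≈ 42.6 W/m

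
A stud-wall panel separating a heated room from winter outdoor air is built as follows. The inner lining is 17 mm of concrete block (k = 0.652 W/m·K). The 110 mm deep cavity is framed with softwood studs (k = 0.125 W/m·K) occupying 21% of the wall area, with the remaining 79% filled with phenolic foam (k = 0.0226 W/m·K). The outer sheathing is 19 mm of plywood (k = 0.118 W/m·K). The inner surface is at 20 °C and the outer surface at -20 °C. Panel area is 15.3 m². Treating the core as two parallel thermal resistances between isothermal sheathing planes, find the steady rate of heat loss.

Q ≈ 228 W

Sheathing layers in series; stud and cavity paths in parallel between them.
R_inner = 0.017/(0.652×15.3) = 0.001704 K/W
R_stud  = 0.11/(0.125×0.21×15.3) = 0.2739 K/W
R_cav   = 0.11/(0.0226×0.79×15.3) = 0.4027 K/W
1/R_core = 1/R_stud + 1/R_cav → R_core = 0.163 K/W
R_outer = 0.019/(0.118×15.3) = 0.01052 K/W
R_total = 0.1752 K/W
Q = ΔT/R_total = 40/0.1752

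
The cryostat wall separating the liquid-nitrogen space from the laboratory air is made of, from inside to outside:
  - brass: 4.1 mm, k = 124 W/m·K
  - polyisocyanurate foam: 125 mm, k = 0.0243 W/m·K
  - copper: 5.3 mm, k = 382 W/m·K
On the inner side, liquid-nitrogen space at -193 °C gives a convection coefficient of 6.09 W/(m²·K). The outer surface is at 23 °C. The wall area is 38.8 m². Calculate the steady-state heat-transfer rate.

Series thermal resistances:
R_inner film = 1/(h_i·A) = 1/(6.09×38.8) = 0.004232 K/W
R_brass = L/(kA) = 0.0041/(124×38.8) = 8.522×10^-7 K/W
R_polyisocyanurate foam = L/(kA) = 0.125/(0.0243×38.8) = 0.1326 K/W
R_copper = L/(kA) = 0.0053/(382×38.8) = 3.576×10^-7 K/W
R_total = 0.1368 K/W
Q = ΔT / R_total = 216 / 0.1368

Q ≈ 1580 W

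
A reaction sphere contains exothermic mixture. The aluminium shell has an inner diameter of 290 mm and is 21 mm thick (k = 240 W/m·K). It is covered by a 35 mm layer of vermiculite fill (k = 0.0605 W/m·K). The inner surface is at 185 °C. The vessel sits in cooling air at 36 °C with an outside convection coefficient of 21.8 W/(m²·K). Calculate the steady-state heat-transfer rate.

Q ≈ 101 W

Radial (spherical) resistances in series:
R_aluminium shell = (1/0.145 − 1/0.166)/(4π×240) = 2.893×10^-4 K/W
R_vermiculite fill = (1/0.166 − 1/0.201)/(4π×0.0605) = 1.38 K/W
R_outer film = 1/(h·4πr_o²) = 1/(21.8×4π×0.201²) = 0.09035 K/W
R_total = 1.47 K/W
Q = ΔT/R_total = 149/1.47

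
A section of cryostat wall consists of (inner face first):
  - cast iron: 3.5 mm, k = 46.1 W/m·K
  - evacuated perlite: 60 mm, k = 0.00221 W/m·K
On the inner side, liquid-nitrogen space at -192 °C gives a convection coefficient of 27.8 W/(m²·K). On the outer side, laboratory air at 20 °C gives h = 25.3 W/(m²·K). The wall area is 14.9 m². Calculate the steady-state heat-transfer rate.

Q ≈ 116 W

Model the wall as resistances in series:
R_inner film = 1/(h_i·A) = 1/(27.8×14.9) = 0.002414 K/W
R_cast iron = L/(kA) = 0.0035/(46.1×14.9) = 5.095×10^-6 K/W
R_evacuated perlite = L/(kA) = 0.06/(0.00221×14.9) = 1.822 K/W
R_outer film = 1/(h_o·A) = 1/(25.3×14.9) = 0.002653 K/W
R_total = 1.827 K/W
Q = ΔT / R_total = 212 / 1.827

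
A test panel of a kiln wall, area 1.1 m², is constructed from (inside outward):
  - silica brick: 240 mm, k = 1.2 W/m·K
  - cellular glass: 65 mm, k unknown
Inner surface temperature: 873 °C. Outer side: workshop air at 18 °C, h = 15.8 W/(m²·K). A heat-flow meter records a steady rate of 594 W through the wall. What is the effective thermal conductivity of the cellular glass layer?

k ≈ 0.0492 W/(m·K)

Series thermal resistances:
R_silica brick = L/(kA) = 0.24/(1.2×1.1) = 0.1818 K/W
R_outer film = 1/(h_o·A) = 1/(15.8×1.1) = 0.05754 K/W
Sum of known resistances R_other = 0.2394 K/W
Total R = ΔT/Q = 855/594 = 1.439 K/W
R_cellular glass = R_total − R_other = 1.2 K/W
k = L/(R·A) = 0.065/(1.2×1.1)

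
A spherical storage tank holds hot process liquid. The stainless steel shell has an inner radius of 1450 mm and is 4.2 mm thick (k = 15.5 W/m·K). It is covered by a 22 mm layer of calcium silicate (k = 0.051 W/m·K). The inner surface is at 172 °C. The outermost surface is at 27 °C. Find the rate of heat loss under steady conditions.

Spherical conduction: R = (1/r_in − 1/r_out)/(4πk) per layer; series-sum.
R_stainless steel shell = (1/1.45 − 1/1.4542)/(4π×15.5) = 1.023×10^-5 K/W
R_calcium silicate = (1/1.4542 − 1/1.4762)/(4π×0.051) = 0.01599 K/W
R_total = 0.016 K/W
Q = ΔT/R_total = 145/0.016

Q ≈ 9060 W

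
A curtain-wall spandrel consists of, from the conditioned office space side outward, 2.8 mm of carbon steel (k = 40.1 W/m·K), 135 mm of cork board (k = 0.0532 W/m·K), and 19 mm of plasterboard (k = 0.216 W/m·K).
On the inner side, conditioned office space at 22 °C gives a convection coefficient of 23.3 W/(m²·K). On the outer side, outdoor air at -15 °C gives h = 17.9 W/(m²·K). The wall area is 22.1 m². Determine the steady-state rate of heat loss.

Using the resistance-network approach (series):
R_inner film = 1/(h_i·A) = 1/(23.3×22.1) = 0.001942 K/W
R_carbon steel = L/(kA) = 0.0028/(40.1×22.1) = 3.16×10^-6 K/W
R_cork board = L/(kA) = 0.135/(0.0532×22.1) = 0.1148 K/W
R_plasterboard = L/(kA) = 0.019/(0.216×22.1) = 0.00398 K/W
R_outer film = 1/(h_o·A) = 1/(17.9×22.1) = 0.002528 K/W
R_total = 0.1233 K/W
Q = ΔT / R_total = 37 / 0.1233

Q ≈ 300 W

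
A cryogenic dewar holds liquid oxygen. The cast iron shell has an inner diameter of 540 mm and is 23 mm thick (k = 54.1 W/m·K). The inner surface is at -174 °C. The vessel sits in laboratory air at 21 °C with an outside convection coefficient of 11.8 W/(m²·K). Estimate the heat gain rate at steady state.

Q ≈ 2470 W

Spherical conduction: R = (1/r_in − 1/r_out)/(4πk) per layer; series-sum.
R_cast iron shell = (1/0.27 − 1/0.293)/(4π×54.1) = 4.277×10^-4 K/W
R_outer film = 1/(h·4πr_o²) = 1/(11.8×4π×0.293²) = 0.07855 K/W
R_total = 0.07898 K/W
Q = ΔT/R_total = 195/0.07898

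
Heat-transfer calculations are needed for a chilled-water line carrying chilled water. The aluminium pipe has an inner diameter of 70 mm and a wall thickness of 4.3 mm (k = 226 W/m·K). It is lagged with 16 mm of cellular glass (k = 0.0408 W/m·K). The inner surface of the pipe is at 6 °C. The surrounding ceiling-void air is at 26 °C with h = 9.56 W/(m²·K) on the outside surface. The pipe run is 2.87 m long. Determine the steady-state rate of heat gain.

Q ≈ 35.1 W

Treating each annulus and film as a series resistance:
R_aluminium pipe wall = ln(39.3/35)/(2π×226×2.87) = 2.843×10^-5 K/W
R_cellular glass = ln(55.3/39.3)/(2π×0.0408×2.87) = 0.4642 K/W
R_outer film = 1/(h_o·2πr_oL) = 1/(9.56×2π×0.0553×2.87) = 0.1049 K/W
R_total = 0.5692 K/W
Q = ΔT/R_total = 20/0.5692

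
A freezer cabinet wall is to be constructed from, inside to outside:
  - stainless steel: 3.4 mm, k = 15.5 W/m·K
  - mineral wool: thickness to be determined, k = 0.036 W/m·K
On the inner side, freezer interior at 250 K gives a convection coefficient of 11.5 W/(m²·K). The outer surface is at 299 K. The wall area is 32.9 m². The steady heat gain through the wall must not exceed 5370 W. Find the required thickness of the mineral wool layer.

Using the resistance-network approach (series):
R_inner film = 1/(h_i·A) = 1/(11.5×32.9) = 0.002643 K/W
R_stainless steel = L/(kA) = 0.0034/(15.5×32.9) = 6.667×10^-6 K/W
Sum of the known resistances R_other = 0.00265 K/W
Required total resistance R_tot = ΔT/Q_allow = 49/5370 = 0.009125 K/W
R_mineral wool = R_tot − R_other = 0.006475 K/W
L = R·k·A = 0.006475×0.036×32.9

L ≈ 7.67 mm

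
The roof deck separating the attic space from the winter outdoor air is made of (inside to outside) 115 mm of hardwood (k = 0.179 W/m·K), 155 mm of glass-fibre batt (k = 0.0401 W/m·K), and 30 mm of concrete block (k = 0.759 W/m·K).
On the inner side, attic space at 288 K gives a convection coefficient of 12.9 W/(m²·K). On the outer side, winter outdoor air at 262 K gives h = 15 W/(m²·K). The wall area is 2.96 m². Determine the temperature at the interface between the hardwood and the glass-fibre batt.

Model the wall as resistances in series:
R_inner film = 1/(h_i·A) = 1/(12.9×2.96) = 0.02619 K/W
R_hardwood = L/(kA) = 0.115/(0.179×2.96) = 0.217 K/W
R_glass-fibre batt = L/(kA) = 0.155/(0.0401×2.96) = 1.306 K/W
R_concrete block = L/(kA) = 0.03/(0.759×2.96) = 0.01335 K/W
R_outer film = 1/(h_o·A) = 1/(15×2.96) = 0.02252 K/W
R_total = 1.585 K/W;  Q = ΔT/R_total = 26/1.585 = 16.4 W
T_interface = T_inner − Q·ΣR(inner→interface) = 288 − 16.4×0.2432

T ≈ 284 K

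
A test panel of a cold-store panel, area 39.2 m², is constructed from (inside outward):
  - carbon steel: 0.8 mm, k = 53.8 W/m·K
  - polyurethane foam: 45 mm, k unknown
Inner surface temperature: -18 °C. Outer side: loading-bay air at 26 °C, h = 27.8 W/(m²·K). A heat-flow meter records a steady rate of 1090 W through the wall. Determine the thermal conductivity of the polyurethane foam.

Using the resistance-network approach (series):
R_carbon steel = L/(kA) = 0.0008/(53.8×39.2) = 3.793×10^-7 K/W
R_outer film = 1/(h_o·A) = 1/(27.8×39.2) = 9.176×10^-4 K/W
Sum of known resistances R_other = 9.18×10^-4 K/W
Total R = ΔT/Q = 44/1090 = 0.04037 K/W
R_polyurethane foam = R_total − R_other = 0.03945 K/W
k = L/(R·A) = 0.045/(0.03945×39.2)

k ≈ 0.0291 W/(m·K)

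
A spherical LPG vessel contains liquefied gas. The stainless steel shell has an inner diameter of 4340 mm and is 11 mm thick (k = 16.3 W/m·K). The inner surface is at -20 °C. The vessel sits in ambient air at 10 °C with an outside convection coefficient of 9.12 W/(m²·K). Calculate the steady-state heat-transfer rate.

For a spherical shell R = (1/r₁ − 1/r₂)/(4πk); film R = 1/(h·4πr²). In series:
R_stainless steel shell = (1/2.17 − 1/2.181)/(4π×16.3) = 1.135×10^-5 K/W
R_outer film = 1/(h·4πr_o²) = 1/(9.12×4π×2.181²) = 0.001834 K/W
R_total = 0.001846 K/W
Q = ΔT/R_total = 30/0.001846

Q ≈ 16300 W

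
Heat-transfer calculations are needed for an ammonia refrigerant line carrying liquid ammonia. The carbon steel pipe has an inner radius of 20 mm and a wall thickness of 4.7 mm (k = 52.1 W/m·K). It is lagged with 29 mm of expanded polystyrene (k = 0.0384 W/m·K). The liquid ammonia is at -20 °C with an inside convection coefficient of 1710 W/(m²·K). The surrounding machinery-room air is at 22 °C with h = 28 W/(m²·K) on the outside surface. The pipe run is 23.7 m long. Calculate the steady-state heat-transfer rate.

Q ≈ 299 W

Radial resistances (cylindrical: R_cond = ln(r_o/r_i)/(2πkL), R_conv = 1/(h·2πrL)):
R_inner film = 1/(h_i·2πr₁L) = 1/(1710×2π×0.02×23.7) = 1.964×10^-4 K/W
R_carbon steel pipe wall = ln(24.7/20)/(2π×52.1×23.7) = 2.721×10^-5 K/W
R_expanded polystyrene = ln(53.7/24.7)/(2π×0.0384×23.7) = 0.1358 K/W
R_outer film = 1/(h_o·2πr_oL) = 1/(28×2π×0.0537×23.7) = 0.004466 K/W
R_total = 0.1405 K/W
Q = ΔT/R_total = 42/0.1405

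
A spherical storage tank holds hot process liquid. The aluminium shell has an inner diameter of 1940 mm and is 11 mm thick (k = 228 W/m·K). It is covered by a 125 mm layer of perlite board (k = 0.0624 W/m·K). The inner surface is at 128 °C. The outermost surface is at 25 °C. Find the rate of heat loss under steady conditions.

Q ≈ 701 W

Spherical conduction: R = (1/r_in − 1/r_out)/(4πk) per layer; series-sum.
R_aluminium shell = (1/0.97 − 1/0.981)/(4π×228) = 4.035×10^-6 K/W
R_perlite board = (1/0.981 − 1/1.106)/(4π×0.0624) = 0.1469 K/W
R_total = 0.1469 K/W
Q = ΔT/R_total = 103/0.1469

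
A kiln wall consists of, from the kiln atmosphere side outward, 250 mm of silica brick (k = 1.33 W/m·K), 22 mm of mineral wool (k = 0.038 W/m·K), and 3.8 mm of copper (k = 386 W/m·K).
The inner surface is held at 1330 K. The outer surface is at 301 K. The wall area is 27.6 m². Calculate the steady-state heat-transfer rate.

Q ≈ 37000 W

Using the resistance-network approach (series):
R_silica brick = L/(kA) = 0.25/(1.33×27.6) = 0.006811 K/W
R_mineral wool = L/(kA) = 0.022/(0.038×27.6) = 0.02098 K/W
R_copper = L/(kA) = 0.0038/(386×27.6) = 3.567×10^-7 K/W
R_total = 0.02779 K/W
Q = ΔT / R_total = 1029 / 0.02779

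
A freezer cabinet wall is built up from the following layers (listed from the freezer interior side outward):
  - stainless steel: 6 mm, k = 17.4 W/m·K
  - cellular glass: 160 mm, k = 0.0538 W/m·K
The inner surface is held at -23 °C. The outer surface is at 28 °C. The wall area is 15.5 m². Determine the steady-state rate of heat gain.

Q ≈ 266 W

Model the wall as resistances in series:
R_stainless steel = L/(kA) = 0.006/(17.4×15.5) = 2.225×10^-5 K/W
R_cellular glass = L/(kA) = 0.16/(0.0538×15.5) = 0.1919 K/W
R_total = 0.1919 K/W
Q = ΔT / R_total = 51 / 0.1919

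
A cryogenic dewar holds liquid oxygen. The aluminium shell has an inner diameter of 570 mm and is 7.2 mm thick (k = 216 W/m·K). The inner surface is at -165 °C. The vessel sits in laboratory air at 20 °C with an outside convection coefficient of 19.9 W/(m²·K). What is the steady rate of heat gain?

Spherical conduction: R = (1/r_in − 1/r_out)/(4πk) per layer; series-sum.
R_aluminium shell = (1/0.285 − 1/0.2922)/(4π×216) = 3.185×10^-5 K/W
R_outer film = 1/(h·4πr_o²) = 1/(19.9×4π×0.2922²) = 0.04684 K/W
R_total = 0.04687 K/W
Q = ΔT/R_total = 185/0.04687

Q ≈ 3950 W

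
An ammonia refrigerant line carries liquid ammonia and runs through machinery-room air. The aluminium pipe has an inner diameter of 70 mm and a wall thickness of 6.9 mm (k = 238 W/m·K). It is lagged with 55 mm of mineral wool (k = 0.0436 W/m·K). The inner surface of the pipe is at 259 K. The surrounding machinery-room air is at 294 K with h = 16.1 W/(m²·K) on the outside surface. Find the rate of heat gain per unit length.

Cylindrical conduction, so R = ln(r₂/r₁)/(2πkL) per layer, in series:
R_aluminium pipe wall = ln(41.9/35)/(2π×238×1) = 1.203×10^-4 K/W
R_mineral wool = ln(96.9/41.9)/(2π×0.0436×1) = 3.06 K/W
R_outer film = 1/(h_o·2πr_oL) = 1/(16.1×2π×0.0969×1) = 0.102 K/W
R_total = 3.163 K/W
Q = ΔT/R_total = 35/3.163

q′ ≈ 11.1 W/m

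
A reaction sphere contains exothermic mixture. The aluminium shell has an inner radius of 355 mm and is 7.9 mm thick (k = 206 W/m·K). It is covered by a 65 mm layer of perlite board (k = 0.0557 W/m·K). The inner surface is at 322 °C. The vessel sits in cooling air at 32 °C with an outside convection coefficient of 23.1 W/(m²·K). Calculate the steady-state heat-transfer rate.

Q ≈ 470 W

For a spherical shell R = (1/r₁ − 1/r₂)/(4πk); film R = 1/(h·4πr²). In series:
R_aluminium shell = (1/0.355 − 1/0.3629)/(4π×206) = 2.369×10^-5 K/W
R_perlite board = (1/0.3629 − 1/0.4279)/(4π×0.0557) = 0.598 K/W
R_outer film = 1/(h·4πr_o²) = 1/(23.1×4π×0.4279²) = 0.01881 K/W
R_total = 0.6169 K/W
Q = ΔT/R_total = 290/0.6169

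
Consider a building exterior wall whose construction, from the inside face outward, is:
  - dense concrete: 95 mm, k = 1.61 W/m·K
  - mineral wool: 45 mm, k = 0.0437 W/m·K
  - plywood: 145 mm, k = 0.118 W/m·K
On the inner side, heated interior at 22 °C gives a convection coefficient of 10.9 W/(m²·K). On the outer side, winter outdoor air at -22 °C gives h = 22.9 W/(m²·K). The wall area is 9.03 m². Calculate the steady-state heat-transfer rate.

Treating each layer as a thermal resistance in series:
R_inner film = 1/(h_i·A) = 1/(10.9×9.03) = 0.01016 K/W
R_dense concrete = L/(kA) = 0.095/(1.61×9.03) = 0.006534 K/W
R_mineral wool = L/(kA) = 0.045/(0.0437×9.03) = 0.114 K/W
R_plywood = L/(kA) = 0.145/(0.118×9.03) = 0.1361 K/W
R_outer film = 1/(h_o·A) = 1/(22.9×9.03) = 0.004836 K/W
R_total = 0.2716 K/W
Q = ΔT / R_total = 44 / 0.2716

Q ≈ 162 W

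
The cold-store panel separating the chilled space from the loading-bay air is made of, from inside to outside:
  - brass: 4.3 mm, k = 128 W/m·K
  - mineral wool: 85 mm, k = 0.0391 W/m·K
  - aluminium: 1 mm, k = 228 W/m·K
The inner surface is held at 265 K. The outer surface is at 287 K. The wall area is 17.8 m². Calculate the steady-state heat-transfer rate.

Q ≈ 180 W

Thermal resistances in series:
R_brass = L/(kA) = 0.0043/(128×17.8) = 1.887×10^-6 K/W
R_mineral wool = L/(kA) = 0.085/(0.0391×17.8) = 0.1221 K/W
R_aluminium = L/(kA) = 0.001/(228×17.8) = 2.464×10^-7 K/W
R_total = 0.1221 K/W
Q = ΔT / R_total = 22 / 0.1221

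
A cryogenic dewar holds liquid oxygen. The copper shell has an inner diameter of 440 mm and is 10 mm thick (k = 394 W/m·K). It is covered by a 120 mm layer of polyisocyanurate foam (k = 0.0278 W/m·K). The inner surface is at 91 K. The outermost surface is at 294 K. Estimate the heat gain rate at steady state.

Q ≈ 47.6 W

Each spherical layer contributes R = (1/r_i − 1/r_o)/(4πk):
R_copper shell = (1/0.22 − 1/0.23)/(4π×394) = 3.992×10^-5 K/W
R_polyisocyanurate foam = (1/0.23 − 1/0.35)/(4π×0.0278) = 4.267 K/W
R_total = 4.267 K/W
Q = ΔT/R_total = 203/4.267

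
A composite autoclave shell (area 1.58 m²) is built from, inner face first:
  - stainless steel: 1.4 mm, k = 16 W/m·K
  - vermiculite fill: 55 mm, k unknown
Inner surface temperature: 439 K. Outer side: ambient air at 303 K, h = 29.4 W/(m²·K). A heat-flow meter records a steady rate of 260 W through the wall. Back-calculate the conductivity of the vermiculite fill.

k ≈ 0.0694 W/(m·K)

Using the resistance-network approach (series):
R_stainless steel = L/(kA) = 0.0014/(16×1.58) = 5.538×10^-5 K/W
R_outer film = 1/(h_o·A) = 1/(29.4×1.58) = 0.02153 K/W
Sum of known resistances R_other = 0.02158 K/W
Total R = ΔT/Q = 136/260 = 0.5231 K/W
R_vermiculite fill = R_total − R_other = 0.5015 K/W
k = L/(R·A) = 0.055/(0.5015×1.58)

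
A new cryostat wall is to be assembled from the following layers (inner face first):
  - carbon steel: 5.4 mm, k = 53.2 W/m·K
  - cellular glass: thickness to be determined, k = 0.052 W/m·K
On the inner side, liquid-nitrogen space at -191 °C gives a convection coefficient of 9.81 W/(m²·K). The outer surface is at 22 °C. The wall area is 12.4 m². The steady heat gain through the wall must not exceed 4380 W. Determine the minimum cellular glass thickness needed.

Model the wall as resistances in series:
R_inner film = 1/(h_i·A) = 1/(9.81×12.4) = 0.008221 K/W
R_carbon steel = L/(kA) = 0.0054/(53.2×12.4) = 8.186×10^-6 K/W
Sum of the known resistances R_other = 0.008229 K/W
Required total resistance R_tot = ΔT/Q_allow = 213/4380 = 0.04863 K/W
R_cellular glass = R_tot − R_other = 0.0404 K/W
L = R·k·A = 0.0404×0.052×12.4

L ≈ 26.1 mm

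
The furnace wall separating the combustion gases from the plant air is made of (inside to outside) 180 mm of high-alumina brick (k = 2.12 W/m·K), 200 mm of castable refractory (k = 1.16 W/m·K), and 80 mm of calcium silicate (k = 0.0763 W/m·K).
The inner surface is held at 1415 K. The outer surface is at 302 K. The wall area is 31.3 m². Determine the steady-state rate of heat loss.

Q ≈ 26700 W

Series thermal resistances:
R_high-alumina brick = L/(kA) = 0.18/(2.12×31.3) = 0.002713 K/W
R_castable refractory = L/(kA) = 0.2/(1.16×31.3) = 0.005508 K/W
R_calcium silicate = L/(kA) = 0.08/(0.0763×31.3) = 0.0335 K/W
R_total = 0.04172 K/W
Q = ΔT / R_total = 1113 / 0.04172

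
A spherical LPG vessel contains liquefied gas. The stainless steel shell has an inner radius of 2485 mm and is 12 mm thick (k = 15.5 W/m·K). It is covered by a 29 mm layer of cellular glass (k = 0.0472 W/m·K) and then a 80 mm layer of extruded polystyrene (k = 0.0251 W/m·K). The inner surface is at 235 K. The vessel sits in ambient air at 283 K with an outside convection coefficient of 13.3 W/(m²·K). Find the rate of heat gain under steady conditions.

Q ≈ 1020 W

Radial (spherical) resistances in series:
R_stainless steel shell = (1/2.485 − 1/2.497)/(4π×15.5) = 9.929×10^-6 K/W
R_cellular glass = (1/2.497 − 1/2.526)/(4π×0.0472) = 0.007752 K/W
R_extruded polystyrene = (1/2.526 − 1/2.606)/(4π×0.0251) = 0.03853 K/W
R_outer film = 1/(h·4πr_o²) = 1/(13.3×4π×2.606²) = 8.81×10^-4 K/W
R_total = 0.04717 K/W
Q = ΔT/R_total = 48/0.04717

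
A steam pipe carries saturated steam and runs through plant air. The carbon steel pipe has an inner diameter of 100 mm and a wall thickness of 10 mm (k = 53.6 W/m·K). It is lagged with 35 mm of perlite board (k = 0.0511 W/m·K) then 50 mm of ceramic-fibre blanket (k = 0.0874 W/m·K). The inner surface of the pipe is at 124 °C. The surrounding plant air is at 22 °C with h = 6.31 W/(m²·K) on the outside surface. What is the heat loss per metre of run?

Treating each annulus and film as a series resistance:
R_carbon steel pipe wall = ln(60/50)/(2π×53.6×1) = 5.414×10^-4 K/W
R_perlite board = ln(95/60)/(2π×0.0511×1) = 1.431 K/W
R_ceramic-fibre blanket = ln(145/95)/(2π×0.0874×1) = 0.77 K/W
R_outer film = 1/(h_o·2πr_oL) = 1/(6.31×2π×0.145×1) = 0.1739 K/W
R_total = 2.376 K/W
Q = ΔT/R_total = 102/2.376

q′ ≈ 42.9 W/m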